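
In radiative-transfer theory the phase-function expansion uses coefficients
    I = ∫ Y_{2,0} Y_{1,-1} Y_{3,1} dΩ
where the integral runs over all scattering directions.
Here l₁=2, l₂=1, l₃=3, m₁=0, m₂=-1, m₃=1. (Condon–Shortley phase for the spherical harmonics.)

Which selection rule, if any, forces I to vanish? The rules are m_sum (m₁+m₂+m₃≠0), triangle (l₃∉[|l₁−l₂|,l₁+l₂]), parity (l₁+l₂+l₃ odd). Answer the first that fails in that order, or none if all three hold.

azimuthal sum: 0 − 1 + 1 = 0  ✓
1 ≤ 3 ≤ 3 (triangle on l)  ✓
L = 2 + 1 + 3 = 6 (even)  ✓

none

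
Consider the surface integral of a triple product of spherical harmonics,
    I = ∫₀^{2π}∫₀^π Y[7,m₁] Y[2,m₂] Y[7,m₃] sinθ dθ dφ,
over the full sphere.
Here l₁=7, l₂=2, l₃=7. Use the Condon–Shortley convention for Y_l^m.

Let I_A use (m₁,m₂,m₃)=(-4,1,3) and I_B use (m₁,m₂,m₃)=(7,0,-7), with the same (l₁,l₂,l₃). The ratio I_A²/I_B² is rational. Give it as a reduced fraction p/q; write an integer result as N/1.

66/169

Same 7,2,7: normalisation and zero-m 3j drop out of the ratio.
A: Δ: 2! 12! 2! / 17! → 1/185640; sum: t=1:−1/14515200 t=2:+1/4354560 = 1/6220800; 3j²(7 2 7; -4 1 3) = Δ·Π!·Σ² = 77/4420  (sign +1)
B: Δ: 2! 12! 2! / 17! → 1/185640; sum: t=0:+1/1916006400 = 1/1916006400; 3j²(7 2 7; 7 0 -7) = Δ·Π!·Σ² = 91/2040  (sign +1)
I_A²/I_B² = (77/4420)/(91/2040) = 66/169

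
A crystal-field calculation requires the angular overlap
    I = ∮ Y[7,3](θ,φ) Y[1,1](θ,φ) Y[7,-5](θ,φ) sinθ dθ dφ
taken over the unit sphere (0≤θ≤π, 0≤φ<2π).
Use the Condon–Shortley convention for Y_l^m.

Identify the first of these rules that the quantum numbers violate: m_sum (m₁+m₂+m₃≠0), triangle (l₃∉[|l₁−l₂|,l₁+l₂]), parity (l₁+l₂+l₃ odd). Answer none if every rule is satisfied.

Σmᵢ = -1  ✗
l₃∈[|l₁−l₂|,l₁+l₂]=[6,8], have l₃=7
Σlᵢ = 15 ⇒ odd

m_sum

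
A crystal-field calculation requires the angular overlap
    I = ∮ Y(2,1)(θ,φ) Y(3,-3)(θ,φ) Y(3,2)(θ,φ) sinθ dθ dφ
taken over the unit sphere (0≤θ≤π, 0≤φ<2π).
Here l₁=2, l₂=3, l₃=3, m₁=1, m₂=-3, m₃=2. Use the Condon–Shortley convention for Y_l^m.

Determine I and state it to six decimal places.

Checks pass: Σm=0; 8 even; l₃=3∈[1,5].
(2·2+1)(2·3+1)(2·3+1) = 245
Δ: 2! 2! 4! / 9! → 1/3780
sum: t=0:+1/24 t=1:−1/4 t=2:+1/24 = -1/6
3j²(2 3 3; 0 0 0) = Δ·Π!·Σ² = 4/105  (sign +1)
sum: t=0:+1/48 = 1/48
3j²(2 3 3; 1 -3 2) = Δ·Π!·Σ² = 5/84  (sign -1)
combine: 4πI² = 245·4/105·5/84 = 5/9
take √, sign -1: I = -0.21026104

-0.210261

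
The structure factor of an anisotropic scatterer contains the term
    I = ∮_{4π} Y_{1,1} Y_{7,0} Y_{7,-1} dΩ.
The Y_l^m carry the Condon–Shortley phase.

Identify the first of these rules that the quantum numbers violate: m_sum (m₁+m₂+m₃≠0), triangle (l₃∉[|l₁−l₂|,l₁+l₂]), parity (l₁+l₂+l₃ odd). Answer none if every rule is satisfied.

parity

m₁+m₂+m₃ = 1 + 0 − 1 = 0  ✓
triangle: |1−7|=6 ≤ l₃=7 ≤ 1+7=8  ✓
parity: l₁+l₂+l₃ = 15 is odd  ✗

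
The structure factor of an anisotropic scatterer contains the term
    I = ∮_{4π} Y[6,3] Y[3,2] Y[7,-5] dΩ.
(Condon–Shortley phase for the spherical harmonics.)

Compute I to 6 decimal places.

m-sum 0 ✓  L=16 even ✓  3≤7≤9 ✓
Π(2lᵢ+1) = 13×7×15 = 1365
triangle coeff Δ(6,3,7) = 1/2042040
Σ_t [0,2]: t=0:+1/207360 t=1:−1/57600 t=2:+1/207360 = -1/129600
(3j)²=168/12155 [(6 3 7; 0 0 0)], sign=+1
Σ_t [1,2]: t=1:−1/1935360 t=2:+1/4354560 = -1/3483648
(3j)²=125/12376 [(6 3 7; 3 2 -5)], sign=-1
⇒ 4πI² = 7875/41327
I = (-1)√(7875/41327/(4π)) = -0.12314121

-0.123141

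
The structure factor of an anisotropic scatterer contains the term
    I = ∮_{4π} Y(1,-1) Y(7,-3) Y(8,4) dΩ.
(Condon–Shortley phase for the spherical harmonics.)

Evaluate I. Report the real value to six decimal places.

0.248575

m-sum 0 ✓  L=16 even ✓  6≤8≤8 ✓
Π(2lᵢ+1) = 3×15×17 = 765
triangle coeff Δ(1,7,8) = 1/2040
Σ_t [0,0]: t=0:+1/25401600 = 1/25401600
(3j)²=8/255 [(1 7 8; 0 0 0)], sign=+1
Σ_t [0,0]: t=0:+1/174182400 = 1/174182400
(3j)²=11/340 [(1 7 8; -1 -3 4)], sign=+1
⇒ 4πI² = 66/85
I = (+1)√(66/85/(4π)) = 0.24857507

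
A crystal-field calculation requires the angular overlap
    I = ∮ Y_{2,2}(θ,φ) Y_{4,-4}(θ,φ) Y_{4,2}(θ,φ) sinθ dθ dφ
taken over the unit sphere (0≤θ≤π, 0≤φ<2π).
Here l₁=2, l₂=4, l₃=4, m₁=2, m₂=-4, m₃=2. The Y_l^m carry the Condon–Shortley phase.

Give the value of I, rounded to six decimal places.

-0.106180

Checks pass: Σm=0; 10 even; l₃=4∈[2,6].
(2·2+1)(2·4+1)(2·4+1) = 405
Δ: 2! 2! 6! / 11! → 1/13860
sum: t=0:+1/192 t=1:−1/36 t=2:+1/192 = -5/288
3j²(2 4 4; 0 0 0) = Δ·Π!·Σ² = 20/693  (sign -1)
sum: t=0:+1/2880 = 1/2880
3j²(2 4 4; 2 -4 2) = Δ·Π!·Σ² = 2/165  (sign +1)
combine: 4πI² = 405·20/693·2/165 = 120/847
take √, sign -1: I = -0.10618031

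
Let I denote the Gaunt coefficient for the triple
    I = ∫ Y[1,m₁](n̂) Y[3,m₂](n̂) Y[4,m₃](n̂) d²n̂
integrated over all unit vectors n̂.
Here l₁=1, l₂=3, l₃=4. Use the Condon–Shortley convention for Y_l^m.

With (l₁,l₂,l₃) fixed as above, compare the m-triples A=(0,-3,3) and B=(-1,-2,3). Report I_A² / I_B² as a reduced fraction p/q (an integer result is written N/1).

1/3

Same 1,3,4: normalisation and zero-m 3j drop out of the ratio.
A: Δ: 0! 2! 6! / 9! → 1/252; sum: t=0:+1/720 = 1/720; 3j²(1 3 4; 0 -3 3) = Δ·Π!·Σ² = 1/36  (sign -1)
B: Δ: 0! 2! 6! / 9! → 1/252; sum: t=0:+1/240 = 1/240; 3j²(1 3 4; -1 -2 3) = Δ·Π!·Σ² = 1/12  (sign -1)
I_A²/I_B² = (1/36)/(1/12) = 1/3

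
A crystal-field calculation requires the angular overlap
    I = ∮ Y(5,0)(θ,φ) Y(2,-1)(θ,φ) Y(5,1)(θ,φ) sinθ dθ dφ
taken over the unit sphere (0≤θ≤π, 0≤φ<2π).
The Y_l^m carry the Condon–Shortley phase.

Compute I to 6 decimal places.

-0.036166

m-sum 0 ✓  L=12 even ✓  3≤5≤7 ✓
Π(2lᵢ+1) = 11×5×11 = 605
triangle coeff Δ(5,2,5) = 1/38610
Σ_t [0,2]: t=0:+1/2880 t=1:−1/576 t=2:+1/2880 = -1/960
(3j)²=10/429 [(5 2 5; 0 0 0)], sign=+1
Σ_t [0,1]: t=0:+1/1440 t=1:−1/1152 = -1/5760
(3j)²=1/858 [(5 2 5; 0 -1 1)], sign=-1
⇒ 4πI² = 25/1521
I = (-1)√(25/1521/(4π)) = -0.03616600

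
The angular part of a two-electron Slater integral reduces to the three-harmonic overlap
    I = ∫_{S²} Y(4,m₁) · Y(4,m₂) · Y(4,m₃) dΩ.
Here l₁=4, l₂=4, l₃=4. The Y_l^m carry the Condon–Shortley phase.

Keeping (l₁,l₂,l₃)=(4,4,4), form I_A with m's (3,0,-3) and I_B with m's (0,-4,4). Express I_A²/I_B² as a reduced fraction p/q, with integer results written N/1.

9/4

l's match ⇒ only the (l;m) 3-j factors differ between A and B.
A: triangle coeff Δ(4,4,4) = 1/450450; Σ_t [0,1]: t=0:+1/3456 t=1:−1/864 = -1/1152; (3j)²=7/286 [(4 4 4; 3 0 -3)], sign=+1
B: triangle coeff Δ(4,4,4) = 1/450450; Σ_t [0,0]: t=0:+1/13824 = 1/13824; (3j)²=14/1287 [(4 4 4; 0 -4 4)], sign=+1
I_A²/I_B² = (7/286)/(14/1287) = 9/4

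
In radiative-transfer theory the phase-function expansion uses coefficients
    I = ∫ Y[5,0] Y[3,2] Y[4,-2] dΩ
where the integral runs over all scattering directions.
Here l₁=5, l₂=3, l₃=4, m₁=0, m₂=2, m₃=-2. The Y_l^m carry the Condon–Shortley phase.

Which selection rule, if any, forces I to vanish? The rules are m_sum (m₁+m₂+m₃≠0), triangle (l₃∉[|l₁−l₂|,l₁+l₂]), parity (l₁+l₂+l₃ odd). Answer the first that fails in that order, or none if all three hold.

azimuthal sum: 0 + 2 − 2 = 0  ✓
2 ≤ 4 ≤ 8 (triangle on l)  ✓
L = 5 + 3 + 4 = 12 (even)  ✓

none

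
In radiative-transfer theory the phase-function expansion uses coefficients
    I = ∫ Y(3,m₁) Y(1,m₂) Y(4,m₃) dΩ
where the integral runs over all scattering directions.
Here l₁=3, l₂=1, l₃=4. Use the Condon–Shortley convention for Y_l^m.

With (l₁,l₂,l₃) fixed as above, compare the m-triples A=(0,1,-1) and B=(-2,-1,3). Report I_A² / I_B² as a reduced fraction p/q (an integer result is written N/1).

10/21

Same 3,1,4: normalisation and zero-m 3j drop out of the ratio.
A: Δ: 0! 6! 2! / 9! → 1/252; sum: t=0:+1/72 = 1/72; 3j²(3 1 4; 0 1 -1) = Δ·Π!·Σ² = 5/126  (sign -1)
B: Δ: 0! 6! 2! / 9! → 1/252; sum: t=0:+1/240 = 1/240; 3j²(3 1 4; -2 -1 3) = Δ·Π!·Σ² = 1/12  (sign -1)
I_A²/I_B² = (5/126)/(1/12) = 10/21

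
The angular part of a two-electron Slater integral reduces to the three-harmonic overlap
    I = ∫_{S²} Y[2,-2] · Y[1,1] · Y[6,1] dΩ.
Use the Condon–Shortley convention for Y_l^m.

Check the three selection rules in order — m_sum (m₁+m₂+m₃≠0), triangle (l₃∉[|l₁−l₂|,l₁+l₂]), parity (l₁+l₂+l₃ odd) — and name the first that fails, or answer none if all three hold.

azimuthal sum: -2 + 1 + 1 = 0  ✓
1 ≤ 6 ≤ 3 (triangle on l)  ✗
L = 2 + 1 + 6 = 9 (odd)

triangle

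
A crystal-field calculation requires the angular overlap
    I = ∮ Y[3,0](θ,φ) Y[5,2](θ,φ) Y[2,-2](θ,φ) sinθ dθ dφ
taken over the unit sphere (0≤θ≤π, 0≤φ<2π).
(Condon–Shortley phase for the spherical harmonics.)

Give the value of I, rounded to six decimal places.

0.141758

Rules hold: Σm=0, L=10 even, 2≤2≤8.
N = 7·11·5 = 385
Δ = 6!·0!·4!/11! = 1/2310
Racah Σ t=3..3: t=3:−1/144 = -1/144
⇒ 3j(3 5 2; 0 0 0)² = 10/231, sgn -1
Racah Σ t=3..3: t=3:−1/864 = -1/864
⇒ 3j(3 5 2; 0 2 -2)² = 1/66, sgn -1
4πI² = N·(3j₀)²·(3jₘ)² = 25/99
I = +1·√(0.252525/4π) = 0.14175797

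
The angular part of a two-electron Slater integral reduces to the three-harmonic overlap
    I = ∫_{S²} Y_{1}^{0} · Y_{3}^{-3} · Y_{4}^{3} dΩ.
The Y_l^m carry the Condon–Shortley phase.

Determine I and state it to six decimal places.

-0.162868

Rules hold: Σm=0, L=8 even, 2≤4≤4.
N = 3·7·9 = 189
Δ = 0!·2!·6!/9! = 1/252
Racah Σ t=0..0: t=0:+1/36 = 1/36
⇒ 3j(1 3 4; 0 0 0)² = 4/63, sgn +1
Racah Σ t=0..0: t=0:+1/720 = 1/720
⇒ 3j(1 3 4; 0 -3 3)² = 1/36, sgn -1
4πI² = N·(3j₀)²·(3jₘ)² = 1/3
I = -1·√(0.333333/4π) = -0.16286750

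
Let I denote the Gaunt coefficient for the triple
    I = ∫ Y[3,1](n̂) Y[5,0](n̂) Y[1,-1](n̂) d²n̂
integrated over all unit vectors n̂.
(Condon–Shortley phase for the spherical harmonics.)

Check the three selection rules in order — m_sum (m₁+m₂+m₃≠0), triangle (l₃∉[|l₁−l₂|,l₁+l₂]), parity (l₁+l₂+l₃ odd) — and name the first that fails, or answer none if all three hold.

triangle

azimuthal sum: 1 + 0 − 1 = 0  ✓
2 ≤ 1 ≤ 8 (triangle on l)  ✗
L = 3 + 5 + 1 = 9 (odd)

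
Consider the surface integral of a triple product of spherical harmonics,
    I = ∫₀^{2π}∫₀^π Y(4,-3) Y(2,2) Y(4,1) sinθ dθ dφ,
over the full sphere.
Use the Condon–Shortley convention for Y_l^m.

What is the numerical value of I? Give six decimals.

0.159270

Checks pass: Σm=0; 10 even; l₃=4∈[2,6].
(2·4+1)(2·2+1)(2·4+1) = 405
Δ: 2! 6! 2! / 11! → 1/13860
sum: t=0:+1/192 t=1:−1/36 t=2:+1/192 = -5/288
3j²(4 2 4; 0 0 0) = Δ·Π!·Σ² = 20/693  (sign -1)
sum: t=2:+1/480 = 1/480
3j²(4 2 4; -3 2 1) = Δ·Π!·Σ² = 3/110  (sign -1)
combine: 4πI² = 405·20/693·3/110 = 270/847
take √, sign +1: I = 0.15927046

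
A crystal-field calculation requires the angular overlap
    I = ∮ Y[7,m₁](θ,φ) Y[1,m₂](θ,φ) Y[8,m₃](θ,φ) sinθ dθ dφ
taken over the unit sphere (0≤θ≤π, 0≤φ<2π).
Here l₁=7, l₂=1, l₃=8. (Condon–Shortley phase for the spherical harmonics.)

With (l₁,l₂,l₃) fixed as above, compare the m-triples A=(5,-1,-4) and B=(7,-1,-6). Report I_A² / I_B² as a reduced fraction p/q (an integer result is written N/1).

6/1

Same 7,1,8: normalisation and zero-m 3j drop out of the ratio.
A: Δ: 0! 14! 2! / 17! → 1/2040; sum: t=0:+1/1916006400 = 1/1916006400; 3j²(7 1 8; 5 -1 -4) = Δ·Π!·Σ² = 1/340  (sign +1)
B: Δ: 0! 14! 2! / 17! → 1/2040; sum: t=0:+1/174356582400 = 1/174356582400; 3j²(7 1 8; 7 -1 -6) = Δ·Π!·Σ² = 1/2040  (sign +1)
I_A²/I_B² = (1/340)/(1/2040) = 6/1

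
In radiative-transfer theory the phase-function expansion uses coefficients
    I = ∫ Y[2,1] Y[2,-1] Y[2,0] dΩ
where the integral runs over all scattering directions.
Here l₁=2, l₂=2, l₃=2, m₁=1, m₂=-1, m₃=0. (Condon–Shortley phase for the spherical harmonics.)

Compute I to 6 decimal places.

-0.090112

Checks pass: Σm=0; 6 even; l₃=2∈[0,4].
(2·2+1)(2·2+1)(2·2+1) = 125
Δ: 2! 2! 2! / 7! → 1/630
sum: t=0:+1/8 t=1:−1/1 t=2:+1/8 = -3/4
3j²(2 2 2; 0 0 0) = Δ·Π!·Σ² = 2/35  (sign -1)
sum: t=0:+1/2 t=1:−1/4 = 1/4
3j²(2 2 2; 1 -1 0) = Δ·Π!·Σ² = 1/70  (sign +1)
combine: 4πI² = 125·2/35·1/70 = 5/49
take √, sign -1: I = -0.09011188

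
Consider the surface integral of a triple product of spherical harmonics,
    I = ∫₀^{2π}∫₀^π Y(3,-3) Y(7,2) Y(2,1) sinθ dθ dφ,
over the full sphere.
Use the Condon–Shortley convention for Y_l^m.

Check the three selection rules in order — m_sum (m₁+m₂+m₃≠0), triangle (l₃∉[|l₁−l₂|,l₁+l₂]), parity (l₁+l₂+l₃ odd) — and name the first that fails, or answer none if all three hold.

triangle

Σmᵢ = 0  ✓
l₃∈[|l₁−l₂|,l₁+l₂]=[4,10], have l₃=2  ✗
Σlᵢ = 12 ⇒ even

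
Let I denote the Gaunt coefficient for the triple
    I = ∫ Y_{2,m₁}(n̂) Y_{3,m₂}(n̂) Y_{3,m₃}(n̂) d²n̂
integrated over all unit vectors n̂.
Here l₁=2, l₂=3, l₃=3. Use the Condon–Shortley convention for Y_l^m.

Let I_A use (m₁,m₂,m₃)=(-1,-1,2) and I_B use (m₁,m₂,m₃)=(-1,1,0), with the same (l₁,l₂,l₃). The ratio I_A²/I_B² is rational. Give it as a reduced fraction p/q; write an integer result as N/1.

15/2

Same 2,3,3: normalisation and zero-m 3j drop out of the ratio.
A: Δ: 2! 2! 4! / 9! → 1/3780; sum: t=1:−1/12 t=2:+1/48 = -1/16; 3j²(2 3 3; -1 -1 2) = Δ·Π!·Σ² = 1/28  (sign +1)
B: Δ: 2! 2! 4! / 9! → 1/3780; sum: t=1:−1/12 t=2:+1/8 = 1/24; 3j²(2 3 3; -1 1 0) = Δ·Π!·Σ² = 1/210  (sign -1)
I_A²/I_B² = (1/28)/(1/210) = 15/2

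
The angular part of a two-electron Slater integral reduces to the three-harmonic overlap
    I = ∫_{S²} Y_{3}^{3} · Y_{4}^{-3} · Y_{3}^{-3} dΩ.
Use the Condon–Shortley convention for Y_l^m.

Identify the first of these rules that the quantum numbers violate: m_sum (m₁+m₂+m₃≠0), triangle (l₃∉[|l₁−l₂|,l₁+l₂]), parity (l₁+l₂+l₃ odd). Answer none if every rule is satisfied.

Σmᵢ = -3  ✗
l₃∈[|l₁−l₂|,l₁+l₂]=[1,7], have l₃=3
Σlᵢ = 10 ⇒ even

m_sum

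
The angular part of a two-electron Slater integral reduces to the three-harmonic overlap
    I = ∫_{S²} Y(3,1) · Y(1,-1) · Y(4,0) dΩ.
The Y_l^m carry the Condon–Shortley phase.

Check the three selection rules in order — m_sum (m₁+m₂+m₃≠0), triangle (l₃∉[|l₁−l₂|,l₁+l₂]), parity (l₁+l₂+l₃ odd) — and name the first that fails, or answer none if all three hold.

none

Σmᵢ = 0  ✓
l₃∈[|l₁−l₂|,l₁+l₂]=[2,4], have l₃=4  ✓
Σlᵢ = 8 ⇒ even  ✓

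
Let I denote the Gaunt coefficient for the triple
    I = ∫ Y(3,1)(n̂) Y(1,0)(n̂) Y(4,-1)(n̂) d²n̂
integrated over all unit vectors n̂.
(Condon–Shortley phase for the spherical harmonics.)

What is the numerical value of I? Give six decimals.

m-sum 0 ✓  L=8 even ✓  2≤4≤4 ✓
Π(2lᵢ+1) = 7×3×9 = 189
triangle coeff Δ(3,1,4) = 1/252
Σ_t [0,0]: t=0:+1/36 = 1/36
(3j)²=4/63 [(3 1 4; 0 0 0)], sign=+1
Σ_t [0,0]: t=0:+1/48 = 1/48
(3j)²=5/84 [(3 1 4; 1 0 -1)], sign=-1
⇒ 4πI² = 5/7
I = (-1)√(5/7/(4π)) = -0.23841361

-0.238414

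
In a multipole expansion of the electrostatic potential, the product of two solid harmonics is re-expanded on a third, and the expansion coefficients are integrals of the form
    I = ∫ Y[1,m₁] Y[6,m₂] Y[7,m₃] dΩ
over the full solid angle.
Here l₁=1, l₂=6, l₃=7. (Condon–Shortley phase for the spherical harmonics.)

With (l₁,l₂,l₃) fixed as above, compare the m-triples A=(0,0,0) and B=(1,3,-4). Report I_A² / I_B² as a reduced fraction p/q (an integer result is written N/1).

49/55

Shared (l₁,l₂,l₃)=(1,6,7): N and (l;000)² cancel in I_A²/I_B².
A: Δ = 0!·2!·12!/15! = 1/1365; Racah Σ t=0..0: t=0:+1/518400 = 1/518400; ⇒ 3j(1 6 7; 0 0 0)² = 7/195, sgn -1
B: Δ = 0!·2!·12!/15! = 1/1365; Racah Σ t=0..0: t=0:+1/4354560 = 1/4354560; ⇒ 3j(1 6 7; 1 3 -4)² = 11/273, sgn -1
I_A²/I_B² = (7/195)/(11/273) = 49/55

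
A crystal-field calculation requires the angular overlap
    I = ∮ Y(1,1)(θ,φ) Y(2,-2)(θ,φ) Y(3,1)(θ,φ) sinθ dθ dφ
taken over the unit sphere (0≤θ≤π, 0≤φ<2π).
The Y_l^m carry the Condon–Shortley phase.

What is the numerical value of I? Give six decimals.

-0.082589

Rules hold: Σm=0, L=6 even, 1≤3≤3.
N = 3·5·7 = 105
Δ = 0!·2!·4!/7! = 1/105
Racah Σ t=0..0: t=0:+1/4 = 1/4
⇒ 3j(1 2 3; 0 0 0)² = 3/35, sgn -1
Racah Σ t=0..0: t=0:+1/48 = 1/48
⇒ 3j(1 2 3; 1 -2 1)² = 1/105, sgn +1
4πI² = N·(3j₀)²·(3jₘ)² = 3/35
I = -1·√(0.0857143/4π) = -0.08258890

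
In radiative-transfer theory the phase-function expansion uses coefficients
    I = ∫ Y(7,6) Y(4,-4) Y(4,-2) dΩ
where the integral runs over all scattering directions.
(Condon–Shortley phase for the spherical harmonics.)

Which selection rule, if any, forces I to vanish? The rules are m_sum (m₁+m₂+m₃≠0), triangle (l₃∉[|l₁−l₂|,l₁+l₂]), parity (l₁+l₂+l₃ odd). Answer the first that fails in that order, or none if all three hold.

azimuthal sum: 6 − 4 − 2 = 0  ✓
3 ≤ 4 ≤ 11 (triangle on l)  ✓
L = 7 + 4 + 4 = 15 (odd)  ✗

parity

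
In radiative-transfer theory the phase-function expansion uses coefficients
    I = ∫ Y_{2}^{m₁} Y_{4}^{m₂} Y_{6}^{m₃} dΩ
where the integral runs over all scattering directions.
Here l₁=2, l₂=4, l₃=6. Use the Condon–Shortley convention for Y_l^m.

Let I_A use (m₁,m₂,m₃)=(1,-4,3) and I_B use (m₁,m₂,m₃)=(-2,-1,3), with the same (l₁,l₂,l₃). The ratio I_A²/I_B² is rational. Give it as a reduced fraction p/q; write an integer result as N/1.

Shared (l₁,l₂,l₃)=(2,4,6): N and (l;000)² cancel in I_A²/I_B².
A: Δ = 0!·4!·8!/13! = 1/6435; Racah Σ t=0..0: t=0:+1/241920 = 1/241920; ⇒ 3j(2 4 6; 1 -4 3)² = 1/715, sgn -1
B: Δ = 0!·4!·8!/13! = 1/6435; Racah Σ t=0..0: t=0:+1/17280 = 1/17280; ⇒ 3j(2 4 6; -2 -1 3)² = 14/715, sgn -1
I_A²/I_B² = (1/715)/(14/715) = 1/14

1/14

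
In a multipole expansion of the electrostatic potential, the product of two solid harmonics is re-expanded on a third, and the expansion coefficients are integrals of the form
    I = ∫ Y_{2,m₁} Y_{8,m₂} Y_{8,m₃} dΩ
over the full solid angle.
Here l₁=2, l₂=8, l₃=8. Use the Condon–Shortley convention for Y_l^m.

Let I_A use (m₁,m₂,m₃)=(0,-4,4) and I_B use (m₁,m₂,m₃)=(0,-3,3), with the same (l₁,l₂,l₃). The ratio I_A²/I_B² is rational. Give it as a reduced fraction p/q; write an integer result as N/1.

64/225

Shared (l₁,l₂,l₃)=(2,8,8): N and (l;000)² cancel in I_A²/I_B².
A: Δ = 2!·2!·14!/19! = 1/348840; Racah Σ t=0..2: t=0:+1/348364800 t=1:−1/239500800 t=2:+1/3832012800 = -1/958003200; ⇒ 3j(2 8 8; 0 -4 4)² = 8/4845, sgn -1
B: Δ = 2!·2!·14!/19! = 1/348840; Racah Σ t=0..2: t=0:+1/174182400 t=1:−1/87091200 t=2:+1/958003200 = -1/212889600; ⇒ 3j(2 8 8; 0 -3 3)² = 15/2584, sgn +1
I_A²/I_B² = (8/4845)/(15/2584) = 64/225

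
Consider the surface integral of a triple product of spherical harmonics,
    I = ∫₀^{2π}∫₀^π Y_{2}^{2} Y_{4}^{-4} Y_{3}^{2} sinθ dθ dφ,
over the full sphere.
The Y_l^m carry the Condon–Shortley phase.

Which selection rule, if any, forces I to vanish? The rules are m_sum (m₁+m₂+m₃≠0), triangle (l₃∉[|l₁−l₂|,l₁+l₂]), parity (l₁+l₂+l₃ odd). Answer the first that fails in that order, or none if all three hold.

parity

m₁+m₂+m₃ = 2 − 4 + 2 = 0  ✓
triangle: |2−4|=2 ≤ l₃=3 ≤ 2+4=6  ✓
parity: l₁+l₂+l₃ = 9 is odd  ✗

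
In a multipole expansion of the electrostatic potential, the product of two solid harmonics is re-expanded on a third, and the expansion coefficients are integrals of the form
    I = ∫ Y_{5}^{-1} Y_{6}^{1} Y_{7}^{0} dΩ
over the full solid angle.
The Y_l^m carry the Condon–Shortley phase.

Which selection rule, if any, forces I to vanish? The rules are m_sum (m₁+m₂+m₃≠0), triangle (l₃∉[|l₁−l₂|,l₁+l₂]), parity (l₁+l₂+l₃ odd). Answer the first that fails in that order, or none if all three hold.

none

m₁+m₂+m₃ = -1 + 1 + 0 = 0  ✓
triangle: |5−6|=1 ≤ l₃=7 ≤ 5+6=11  ✓
parity: l₁+l₂+l₃ = 18 is even  ✓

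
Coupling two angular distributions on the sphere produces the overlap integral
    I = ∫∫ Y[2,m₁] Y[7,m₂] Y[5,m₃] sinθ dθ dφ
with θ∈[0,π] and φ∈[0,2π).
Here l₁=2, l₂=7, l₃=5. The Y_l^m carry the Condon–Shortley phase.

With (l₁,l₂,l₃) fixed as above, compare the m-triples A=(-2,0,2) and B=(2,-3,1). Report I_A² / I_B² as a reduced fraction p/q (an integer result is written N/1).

1/6

Shared (l₁,l₂,l₃)=(2,7,5): N and (l;000)² cancel in I_A²/I_B².
A: Δ = 4!·0!·10!/15! = 1/15015; Racah Σ t=4..4: t=4:+1/725760 = 1/725760; ⇒ 3j(2 7 5; -2 0 2)² = 1/429, sgn -1
B: Δ = 4!·0!·10!/15! = 1/15015; Racah Σ t=0..0: t=0:+1/414720 = 1/414720; ⇒ 3j(2 7 5; 2 -3 1)² = 2/143, sgn +1
I_A²/I_B² = (1/429)/(2/143) = 1/6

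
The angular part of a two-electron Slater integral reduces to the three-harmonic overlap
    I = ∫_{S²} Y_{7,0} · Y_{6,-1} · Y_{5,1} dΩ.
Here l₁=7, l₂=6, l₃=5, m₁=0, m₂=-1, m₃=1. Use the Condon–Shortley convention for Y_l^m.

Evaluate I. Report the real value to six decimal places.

m-sum 0 ✓  L=18 even ✓  1≤5≤13 ✓
Π(2lᵢ+1) = 15×13×11 = 2145
triangle coeff Δ(7,6,5) = 1/174594420
Σ_t [2,6]: t=2:+1/4147200 t=3:−1/207360 t=4:+1/82944 t=5:−1/207360 t=6:+1/4147200 = 1/345600
(3j)²=420/46189 [(7 6 5; 0 0 0)], sign=-1
Σ_t [1,5]: t=1:−1/87091200 t=2:+1/1036800 t=3:−1/138240 t=4:+1/124416 t=5:−1/829440 = 1/1814400
(3j)²=64/138567 [(7 6 5; 0 -1 1)], sign=+1
⇒ 4πI² = 134400/14919047
I = (-1)√(134400/14919047/(4π)) = -0.02677467

-0.026775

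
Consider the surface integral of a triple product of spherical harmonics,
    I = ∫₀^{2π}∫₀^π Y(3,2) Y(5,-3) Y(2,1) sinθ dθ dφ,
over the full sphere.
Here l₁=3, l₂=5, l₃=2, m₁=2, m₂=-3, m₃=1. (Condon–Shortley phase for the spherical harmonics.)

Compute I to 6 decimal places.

Checks pass: Σm=0; 10 even; l₃=2∈[2,8].
(2·3+1)(2·5+1)(2·2+1) = 385
Δ: 6! 0! 4! / 11! → 1/2310
sum: t=3:−1/144 = -1/144
3j²(3 5 2; 0 0 0) = Δ·Π!·Σ² = 10/231  (sign -1)
sum: t=1:−1/720 = -1/720
3j²(3 5 2; 2 -3 1) = Δ·Π!·Σ² = 8/165  (sign +1)
combine: 4πI² = 385·10/231·8/165 = 80/99
take √, sign -1: I = -0.25358436

-0.253584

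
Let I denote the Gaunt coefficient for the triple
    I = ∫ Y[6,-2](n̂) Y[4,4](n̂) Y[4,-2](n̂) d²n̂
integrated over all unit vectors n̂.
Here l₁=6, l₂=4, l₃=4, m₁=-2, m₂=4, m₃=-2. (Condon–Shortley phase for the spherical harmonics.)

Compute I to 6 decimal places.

-0.110189

m-sum 0 ✓  L=14 even ✓  2≤4≤10 ✓
Π(2lᵢ+1) = 13×9×9 = 1053
triangle coeff Δ(6,4,4) = 1/1261260
Σ_t [2,4]: t=2:+1/4608 t=3:−1/1296 t=4:+1/4608 = -7/20736
(3j)²=20/1287 [(6 4 4; 0 0 0)], sign=-1
Σ_t [6,6]: t=6:+1/69120 = 1/69120
(3j)²=4/429 [(6 4 4; -2 4 -2)], sign=+1
⇒ 4πI² = 240/1573
I = (-1)√(240/1573/(4π)) = -0.11018851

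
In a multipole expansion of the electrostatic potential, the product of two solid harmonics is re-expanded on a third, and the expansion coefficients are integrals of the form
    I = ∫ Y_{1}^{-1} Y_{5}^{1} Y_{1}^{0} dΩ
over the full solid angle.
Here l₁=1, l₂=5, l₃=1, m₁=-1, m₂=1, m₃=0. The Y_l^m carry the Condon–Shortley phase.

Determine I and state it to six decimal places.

|1−5|≤1≤1+5 violated ⇒ I = 0

0.000000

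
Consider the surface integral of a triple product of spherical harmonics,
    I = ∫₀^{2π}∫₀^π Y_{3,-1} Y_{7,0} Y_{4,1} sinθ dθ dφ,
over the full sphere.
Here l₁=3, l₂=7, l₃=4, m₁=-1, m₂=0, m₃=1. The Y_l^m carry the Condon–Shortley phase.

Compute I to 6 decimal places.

Rules hold: Σm=0, L=14 even, 4≤4≤10.
N = 7·15·9 = 945
Δ = 6!·0!·8!/15! = 1/45045
Racah Σ t=3..3: t=3:−1/20736 = -1/20736
⇒ 3j(3 7 4; 0 0 0)² = 35/1287, sgn -1
Racah Σ t=4..4: t=4:+1/34560 = 1/34560
⇒ 3j(3 7 4; -1 0 1)² = 7/429, sgn -1
4πI² = N·(3j₀)²·(3jₘ)² = 8575/20449
I = +1·√(0.419336/4π) = 0.18267373

0.182674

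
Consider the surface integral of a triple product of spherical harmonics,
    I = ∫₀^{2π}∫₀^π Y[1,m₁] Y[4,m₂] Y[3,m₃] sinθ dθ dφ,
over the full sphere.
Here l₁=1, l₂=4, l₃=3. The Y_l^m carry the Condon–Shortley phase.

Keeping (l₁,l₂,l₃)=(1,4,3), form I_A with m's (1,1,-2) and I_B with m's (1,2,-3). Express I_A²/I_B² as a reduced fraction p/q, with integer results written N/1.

Shared (l₁,l₂,l₃)=(1,4,3): N and (l;000)² cancel in I_A²/I_B².
A: Δ = 2!·0!·6!/9! = 1/252; Racah Σ t=0..0: t=0:+1/240 = 1/240; ⇒ 3j(1 4 3; 1 1 -2)² = 1/84, sgn -1
B: Δ = 2!·0!·6!/9! = 1/252; Racah Σ t=0..0: t=0:+1/1440 = 1/1440; ⇒ 3j(1 4 3; 1 2 -3)² = 1/252, sgn +1
I_A²/I_B² = (1/84)/(1/252) = 3/1

3/1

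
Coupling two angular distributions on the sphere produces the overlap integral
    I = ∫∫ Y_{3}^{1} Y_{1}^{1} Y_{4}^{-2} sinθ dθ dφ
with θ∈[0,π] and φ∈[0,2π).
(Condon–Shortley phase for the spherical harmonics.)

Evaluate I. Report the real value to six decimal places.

Checks pass: Σm=0; 8 even; l₃=4∈[2,4].
(2·3+1)(2·1+1)(2·4+1) = 189
Δ: 0! 6! 2! / 9! → 1/252
sum: t=0:+1/36 = 1/36
3j²(3 1 4; 0 0 0) = Δ·Π!·Σ² = 4/63  (sign +1)
sum: t=0:+1/96 = 1/96
3j²(3 1 4; 1 1 -2) = Δ·Π!·Σ² = 5/84  (sign +1)
combine: 4πI² = 189·4/63·5/84 = 5/7
take √, sign +1: I = 0.23841361

0.238414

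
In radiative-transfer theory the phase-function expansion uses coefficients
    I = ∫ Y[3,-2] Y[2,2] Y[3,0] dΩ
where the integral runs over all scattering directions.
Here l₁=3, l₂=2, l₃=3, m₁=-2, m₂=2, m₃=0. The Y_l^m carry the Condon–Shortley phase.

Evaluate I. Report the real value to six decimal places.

-0.188063

Rules hold: Σm=0, L=8 even, 1≤3≤5.
N = 7·5·7 = 245
Δ = 2!·4!·2!/9! = 1/3780
Racah Σ t=0..2: t=0:+1/24 t=1:−1/4 t=2:+1/24 = -1/6
⇒ 3j(3 2 3; 0 0 0)² = 4/105, sgn +1
Racah Σ t=2..2: t=2:+1/24 = 1/24
⇒ 3j(3 2 3; -2 2 0)² = 1/21, sgn -1
4πI² = N·(3j₀)²·(3jₘ)² = 4/9
I = -1·√(0.444444/4π) = -0.18806319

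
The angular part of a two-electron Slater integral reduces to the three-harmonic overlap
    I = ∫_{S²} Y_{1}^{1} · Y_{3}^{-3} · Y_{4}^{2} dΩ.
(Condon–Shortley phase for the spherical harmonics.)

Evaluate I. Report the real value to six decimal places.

m-sum 0 ✓  L=8 even ✓  2≤4≤4 ✓
Π(2lᵢ+1) = 3×7×9 = 189
triangle coeff Δ(1,3,4) = 1/252
Σ_t [0,0]: t=0:+1/36 = 1/36
(3j)²=4/63 [(1 3 4; 0 0 0)], sign=+1
Σ_t [0,0]: t=0:+1/1440 = 1/1440
(3j)²=1/252 [(1 3 4; 1 -3 2)], sign=+1
⇒ 4πI² = 1/21
I = (+1)√(1/21/(4π)) = 0.06155813

0.061558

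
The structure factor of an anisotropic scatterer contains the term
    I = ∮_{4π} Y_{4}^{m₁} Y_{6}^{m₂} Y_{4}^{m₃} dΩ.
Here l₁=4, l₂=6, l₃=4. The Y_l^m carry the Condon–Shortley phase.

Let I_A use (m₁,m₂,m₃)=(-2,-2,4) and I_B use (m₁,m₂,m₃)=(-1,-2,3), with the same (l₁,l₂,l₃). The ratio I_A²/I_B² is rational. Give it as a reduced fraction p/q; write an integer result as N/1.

4/9

Same 4,6,4: normalisation and zero-m 3j drop out of the ratio.
A: Δ: 6! 2! 6! / 15! → 1/1261260; sum: t=4:+1/69120 = 1/69120; 3j²(4 6 4; -2 -2 4) = Δ·Π!·Σ² = 4/429  (sign +1)
B: Δ: 6! 2! 6! / 15! → 1/1261260; sum: t=3:−1/8640 t=4:+1/34560 = -1/11520; 3j²(4 6 4; -1 -2 3) = Δ·Π!·Σ² = 3/143  (sign +1)
I_A²/I_B² = (4/429)/(3/143) = 4/9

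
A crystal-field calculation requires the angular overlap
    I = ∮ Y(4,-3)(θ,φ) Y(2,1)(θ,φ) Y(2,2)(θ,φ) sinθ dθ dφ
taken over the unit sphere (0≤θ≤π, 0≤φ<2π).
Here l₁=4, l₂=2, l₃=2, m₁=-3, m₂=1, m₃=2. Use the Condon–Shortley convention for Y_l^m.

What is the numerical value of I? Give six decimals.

Checks pass: Σm=0; 8 even; l₃=2∈[2,6].
(2·4+1)(2·2+1)(2·2+1) = 225
Δ: 4! 4! 0! / 9! → 1/630
sum: t=2:+1/16 = 1/16
3j²(4 2 2; 0 0 0) = Δ·Π!·Σ² = 2/35  (sign +1)
sum: t=3:−1/144 = -1/144
3j²(4 2 2; -3 1 2) = Δ·Π!·Σ² = 1/18  (sign -1)
combine: 4πI² = 225·2/35·1/18 = 5/7
take √, sign -1: I = -0.23841361

-0.238414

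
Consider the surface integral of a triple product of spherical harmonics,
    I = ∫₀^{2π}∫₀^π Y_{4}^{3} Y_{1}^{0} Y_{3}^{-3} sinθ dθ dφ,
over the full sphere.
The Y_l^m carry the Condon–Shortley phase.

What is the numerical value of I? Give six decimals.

m-sum 0 ✓  L=8 even ✓  3≤3≤5 ✓
Π(2lᵢ+1) = 9×3×7 = 189
triangle coeff Δ(4,1,3) = 1/252
Σ_t [1,1]: t=1:−1/36 = -1/36
(3j)²=4/63 [(4 1 3; 0 0 0)], sign=+1
Σ_t [1,1]: t=1:−1/720 = -1/720
(3j)²=1/36 [(4 1 3; 3 0 -3)], sign=-1
⇒ 4πI² = 1/3
I = (-1)√(1/3/(4π)) = -0.16286750

-0.162868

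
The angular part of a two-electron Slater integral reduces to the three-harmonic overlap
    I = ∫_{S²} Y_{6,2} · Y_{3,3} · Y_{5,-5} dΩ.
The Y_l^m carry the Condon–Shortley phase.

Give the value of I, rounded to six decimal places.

Checks pass: Σm=0; 14 even; l₃=5∈[3,9].
(2·6+1)(2·3+1)(2·5+1) = 1001
Δ: 4! 8! 2! / 15! → 1/675675
sum: t=1:−1/8640 t=2:+1/2304 t=3:−1/8640 = 7/34560
3j²(6 3 5; 0 0 0) = Δ·Π!·Σ² = 7/429  (sign -1)
sum: t=4:+1/1935360 = 1/1935360
3j²(6 3 5; 2 3 -5) = Δ·Π!·Σ² = 1/1001  (sign +1)
combine: 4πI² = 1001·7/429·1/1001 = 7/429
take √, sign -1: I = -0.03603425

-0.036034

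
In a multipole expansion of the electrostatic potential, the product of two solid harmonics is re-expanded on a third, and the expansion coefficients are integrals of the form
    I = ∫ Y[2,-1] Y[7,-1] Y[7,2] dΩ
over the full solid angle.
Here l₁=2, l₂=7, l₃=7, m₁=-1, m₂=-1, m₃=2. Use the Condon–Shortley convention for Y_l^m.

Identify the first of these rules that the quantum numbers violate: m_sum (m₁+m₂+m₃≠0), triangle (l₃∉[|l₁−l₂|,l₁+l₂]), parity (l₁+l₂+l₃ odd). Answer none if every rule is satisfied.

none

azimuthal sum: -1 − 1 + 2 = 0  ✓
5 ≤ 7 ≤ 9 (triangle on l)  ✓
L = 2 + 7 + 7 = 16 (even)  ✓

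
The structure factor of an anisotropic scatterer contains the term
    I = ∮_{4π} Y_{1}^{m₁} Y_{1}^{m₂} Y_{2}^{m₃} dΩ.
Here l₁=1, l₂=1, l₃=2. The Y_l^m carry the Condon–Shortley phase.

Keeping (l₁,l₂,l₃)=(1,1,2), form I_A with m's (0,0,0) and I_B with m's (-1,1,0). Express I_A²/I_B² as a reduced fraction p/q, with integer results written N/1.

Same 1,1,2: normalisation and zero-m 3j drop out of the ratio.
A: Δ: 0! 2! 2! / 5! → 1/30; sum: t=0:+1/1 = 1/1; 3j²(1 1 2; 0 0 0) = Δ·Π!·Σ² = 2/15  (sign +1)
B: Δ: 0! 2! 2! / 5! → 1/30; sum: t=0:+1/4 = 1/4; 3j²(1 1 2; -1 1 0) = Δ·Π!·Σ² = 1/30  (sign +1)
I_A²/I_B² = (2/15)/(1/30) = 4/1

4/1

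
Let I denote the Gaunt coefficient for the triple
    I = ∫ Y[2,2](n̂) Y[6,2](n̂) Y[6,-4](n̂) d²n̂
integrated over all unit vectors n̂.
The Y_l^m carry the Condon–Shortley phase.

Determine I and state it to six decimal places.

Rules hold: Σm=0, L=14 even, 4≤6≤8.
N = 5·13·13 = 845
Δ = 2!·2!·10!/15! = 1/90090
Racah Σ t=0..2: t=0:+1/69120 t=1:−1/14400 t=2:+1/69120 = -7/172800
⇒ 3j(2 6 6; 0 0 0)² = 14/715, sgn -1
Racah Σ t=0..0: t=0:+1/322560 = 1/322560
⇒ 3j(2 6 6; 2 2 -4)² = 18/1001, sgn +1
4πI² = N·(3j₀)²·(3jₘ)² = 36/121
I = -1·√(0.297521/4π) = -0.15386989

-0.153870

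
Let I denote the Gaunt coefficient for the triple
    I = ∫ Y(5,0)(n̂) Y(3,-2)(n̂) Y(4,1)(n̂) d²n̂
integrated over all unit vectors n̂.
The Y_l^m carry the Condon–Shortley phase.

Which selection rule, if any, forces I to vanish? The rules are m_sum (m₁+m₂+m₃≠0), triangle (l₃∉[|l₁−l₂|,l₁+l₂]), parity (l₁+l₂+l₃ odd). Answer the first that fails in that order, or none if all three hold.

Σmᵢ = -1  ✗
l₃∈[|l₁−l₂|,l₁+l₂]=[2,8], have l₃=4
Σlᵢ = 12 ⇒ even

m_sum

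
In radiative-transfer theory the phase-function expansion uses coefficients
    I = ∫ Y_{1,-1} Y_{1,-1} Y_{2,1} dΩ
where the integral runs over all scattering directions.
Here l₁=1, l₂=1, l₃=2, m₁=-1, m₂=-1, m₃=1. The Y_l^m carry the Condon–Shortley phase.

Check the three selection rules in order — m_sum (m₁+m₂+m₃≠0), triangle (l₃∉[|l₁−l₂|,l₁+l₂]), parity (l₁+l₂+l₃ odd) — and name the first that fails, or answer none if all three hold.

m_sum

m₁+m₂+m₃ = -1 − 1 + 1 = -1  ✗
triangle: |1−1|=0 ≤ l₃=2 ≤ 1+1=2
parity: l₁+l₂+l₃ = 4 is even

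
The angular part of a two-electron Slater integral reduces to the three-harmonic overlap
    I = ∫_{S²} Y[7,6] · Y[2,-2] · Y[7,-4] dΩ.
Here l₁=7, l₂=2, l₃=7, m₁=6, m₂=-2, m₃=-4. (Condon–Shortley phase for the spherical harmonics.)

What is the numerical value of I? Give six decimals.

-0.106948

Checks pass: Σm=0; 16 even; l₃=7∈[5,9].
(2·7+1)(2·2+1)(2·7+1) = 1125
Δ: 2! 12! 2! / 17! → 1/185640
sum: t=0:+1/2419200 t=1:−1/518400 t=2:+1/2419200 = -1/907200
3j²(7 2 7; 0 0 0) = Δ·Π!·Σ² = 56/3315  (sign +1)
sum: t=0:+1/159667200 = 1/159667200
3j²(7 2 7; 6 -2 -4) = Δ·Π!·Σ² = 9/1190  (sign -1)
combine: 4πI² = 1125·56/3315·9/1190 = 540/3757
take √, sign -1: I = -0.10694768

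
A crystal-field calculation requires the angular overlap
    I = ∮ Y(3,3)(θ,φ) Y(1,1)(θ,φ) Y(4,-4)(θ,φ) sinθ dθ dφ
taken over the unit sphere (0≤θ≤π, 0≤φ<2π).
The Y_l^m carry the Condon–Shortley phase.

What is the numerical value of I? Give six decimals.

0.325735

Rules hold: Σm=0, L=8 even, 2≤4≤4.
N = 7·3·9 = 189
Δ = 0!·6!·2!/9! = 1/252
Racah Σ t=0..0: t=0:+1/36 = 1/36
⇒ 3j(3 1 4; 0 0 0)² = 4/63, sgn +1
Racah Σ t=0..0: t=0:+1/1440 = 1/1440
⇒ 3j(3 1 4; 3 1 -4)² = 1/9, sgn +1
4πI² = N·(3j₀)²·(3jₘ)² = 4/3
I = +1·√(1.33333/4π) = 0.32573501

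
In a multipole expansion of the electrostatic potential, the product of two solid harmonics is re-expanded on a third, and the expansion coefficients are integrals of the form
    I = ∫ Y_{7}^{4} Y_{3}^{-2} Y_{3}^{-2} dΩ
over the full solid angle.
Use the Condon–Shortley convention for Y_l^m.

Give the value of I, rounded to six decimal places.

l₃=3 ∉ [4,10] — triangle fails ⇒ I = 0

0.000000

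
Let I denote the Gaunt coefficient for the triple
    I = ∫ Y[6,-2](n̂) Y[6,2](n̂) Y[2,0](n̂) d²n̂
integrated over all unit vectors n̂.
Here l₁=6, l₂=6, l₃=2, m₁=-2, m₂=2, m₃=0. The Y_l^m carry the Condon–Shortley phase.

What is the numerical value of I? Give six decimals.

0.114688

m-sum 0 ✓  L=14 even ✓  0≤2≤12 ✓
Π(2lᵢ+1) = 13×13×5 = 845
triangle coeff Δ(6,6,2) = 1/90090
Σ_t [4,6]: t=4:+1/69120 t=5:−1/14400 t=6:+1/69120 = -7/172800
(3j)²=14/715 [(6 6 2; 0 0 0)], sign=-1
Σ_t [6,8]: t=6:+1/69120 t=7:−1/30240 t=8:+1/322560 = -1/64512
(3j)²=10/1001 [(6 6 2; -2 2 0)], sign=-1
⇒ 4πI² = 20/121
I = (+1)√(20/121/(4π)) = 0.11468784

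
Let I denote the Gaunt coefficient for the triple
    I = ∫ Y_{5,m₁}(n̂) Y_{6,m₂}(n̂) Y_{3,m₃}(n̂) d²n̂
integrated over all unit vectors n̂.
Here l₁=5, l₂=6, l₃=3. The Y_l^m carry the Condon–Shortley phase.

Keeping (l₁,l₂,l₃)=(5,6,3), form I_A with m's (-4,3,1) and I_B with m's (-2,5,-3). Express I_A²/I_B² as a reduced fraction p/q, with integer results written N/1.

Same 5,6,3: normalisation and zero-m 3j drop out of the ratio.
A: Δ: 8! 2! 4! / 15! → 1/675675; sum: t=7:−1/40320 t=8:+1/241920 = -1/48384; 3j²(5 6 3; -4 3 1) = Δ·Π!·Σ² = 24/1001  (sign -1)
B: Δ: 8! 2! 4! / 15! → 1/675675; sum: t=7:−1/241920 = -1/241920; 3j²(5 6 3; -2 5 -3) = Δ·Π!·Σ² = 2/91  (sign -1)
I_A²/I_B² = (24/1001)/(2/91) = 12/11

12/11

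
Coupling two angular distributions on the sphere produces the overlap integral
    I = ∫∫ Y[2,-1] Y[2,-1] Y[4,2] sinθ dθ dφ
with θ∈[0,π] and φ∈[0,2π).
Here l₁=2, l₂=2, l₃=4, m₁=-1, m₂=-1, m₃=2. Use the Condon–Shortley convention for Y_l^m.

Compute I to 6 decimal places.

0.254875

Checks pass: Σm=0; 8 even; l₃=4∈[0,4].
(2·2+1)(2·2+1)(2·4+1) = 225
Δ: 0! 4! 4! / 9! → 1/630
sum: t=0:+1/16 = 1/16
3j²(2 2 4; 0 0 0) = Δ·Π!·Σ² = 2/35  (sign +1)
sum: t=0:+1/36 = 1/36
3j²(2 2 4; -1 -1 2) = Δ·Π!·Σ² = 4/63  (sign +1)
combine: 4πI² = 225·2/35·4/63 = 40/49
take √, sign +1: I = 0.25487487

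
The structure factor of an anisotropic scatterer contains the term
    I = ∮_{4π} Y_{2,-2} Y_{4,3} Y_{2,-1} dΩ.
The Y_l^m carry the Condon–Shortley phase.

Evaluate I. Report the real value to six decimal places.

-0.238414

Checks pass: Σm=0; 8 even; l₃=2∈[2,6].
(2·2+1)(2·4+1)(2·2+1) = 225
Δ: 4! 0! 4! / 9! → 1/630
sum: t=2:+1/16 = 1/16
3j²(2 4 2; 0 0 0) = Δ·Π!·Σ² = 2/35  (sign +1)
sum: t=4:+1/144 = 1/144
3j²(2 4 2; -2 3 -1) = Δ·Π!·Σ² = 1/18  (sign -1)
combine: 4πI² = 225·2/35·1/18 = 5/7
take √, sign -1: I = -0.23841361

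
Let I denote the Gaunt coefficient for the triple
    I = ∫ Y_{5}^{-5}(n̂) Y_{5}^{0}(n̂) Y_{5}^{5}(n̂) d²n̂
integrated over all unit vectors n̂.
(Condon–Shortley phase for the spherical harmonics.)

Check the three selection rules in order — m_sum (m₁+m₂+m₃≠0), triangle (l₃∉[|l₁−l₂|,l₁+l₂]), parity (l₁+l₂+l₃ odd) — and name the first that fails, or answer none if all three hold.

Σmᵢ = 0  ✓
l₃∈[|l₁−l₂|,l₁+l₂]=[0,10], have l₃=5  ✓
Σlᵢ = 15 ⇒ odd  ✗

parity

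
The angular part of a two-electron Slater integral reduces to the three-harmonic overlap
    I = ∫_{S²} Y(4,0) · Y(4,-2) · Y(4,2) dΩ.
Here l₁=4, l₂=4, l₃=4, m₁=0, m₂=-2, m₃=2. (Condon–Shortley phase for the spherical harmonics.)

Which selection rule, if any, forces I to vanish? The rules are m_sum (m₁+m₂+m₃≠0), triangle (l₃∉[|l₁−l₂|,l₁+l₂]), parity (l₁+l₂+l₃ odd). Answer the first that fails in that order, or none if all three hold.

none

Σmᵢ = 0  ✓
l₃∈[|l₁−l₂|,l₁+l₂]=[0,8], have l₃=4  ✓
Σlᵢ = 12 ⇒ even  ✓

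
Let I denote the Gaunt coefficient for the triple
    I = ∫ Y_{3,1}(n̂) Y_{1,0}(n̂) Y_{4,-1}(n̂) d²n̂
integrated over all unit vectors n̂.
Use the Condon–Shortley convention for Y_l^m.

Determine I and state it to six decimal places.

-0.238414

m-sum 0 ✓  L=8 even ✓  2≤4≤4 ✓
Π(2lᵢ+1) = 7×3×9 = 189
triangle coeff Δ(3,1,4) = 1/252
Σ_t [0,0]: t=0:+1/36 = 1/36
(3j)²=4/63 [(3 1 4; 0 0 0)], sign=+1
Σ_t [0,0]: t=0:+1/48 = 1/48
(3j)²=5/84 [(3 1 4; 1 0 -1)], sign=-1
⇒ 4πI² = 5/7
I = (-1)√(5/7/(4π)) = -0.23841361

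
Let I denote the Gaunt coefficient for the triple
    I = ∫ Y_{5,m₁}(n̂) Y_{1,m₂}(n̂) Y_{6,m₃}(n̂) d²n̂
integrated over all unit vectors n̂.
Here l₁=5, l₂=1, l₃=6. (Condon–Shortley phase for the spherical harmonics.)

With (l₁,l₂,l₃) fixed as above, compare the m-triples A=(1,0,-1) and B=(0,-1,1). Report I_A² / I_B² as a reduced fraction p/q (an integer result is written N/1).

5/3

Shared (l₁,l₂,l₃)=(5,1,6): N and (l;000)² cancel in I_A²/I_B².
A: Δ = 0!·10!·2!/13! = 1/858; Racah Σ t=0..0: t=0:+1/17280 = 1/17280; ⇒ 3j(5 1 6; 1 0 -1)² = 35/858, sgn -1
B: Δ = 0!·10!·2!/13! = 1/858; Racah Σ t=0..0: t=0:+1/28800 = 1/28800; ⇒ 3j(5 1 6; 0 -1 1)² = 7/286, sgn -1
I_A²/I_B² = (35/858)/(7/286) = 5/3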